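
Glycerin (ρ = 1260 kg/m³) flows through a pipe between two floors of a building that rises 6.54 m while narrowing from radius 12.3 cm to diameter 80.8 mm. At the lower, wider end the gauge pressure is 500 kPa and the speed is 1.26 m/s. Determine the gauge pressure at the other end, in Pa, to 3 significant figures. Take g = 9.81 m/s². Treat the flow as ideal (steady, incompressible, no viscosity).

P₂ = 334000 Pa

By continuity, v₂ = v₁·A₁/A₂ = 1.26·(475/51.3) = 11.7 m/s.
Bernoulli: P₁ + ½ρv₁² + ρg h₁ = P₂ + ½ρv₂² + ρg h₂, so P₂ = P₁ + ½ρ(v₁² − v₂²) − ρg(h₂ − h₁).
P₂ = 500000 + ½·1260·(1.26² − 11.7²) − 1260·9.81·(+6.54) = 500000 + (-84900) − (80800) = 334000 Pa.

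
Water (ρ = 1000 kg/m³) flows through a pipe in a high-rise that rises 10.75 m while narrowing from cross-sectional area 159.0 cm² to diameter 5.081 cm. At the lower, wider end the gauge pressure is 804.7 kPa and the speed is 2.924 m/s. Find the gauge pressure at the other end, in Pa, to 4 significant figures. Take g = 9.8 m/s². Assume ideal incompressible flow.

P₂ ≈ 440800 Pa

By continuity, v₂ = v₁·A₁/A₂ = 2.924·(159.0/20.28) = 22.93 m/s.
Energy conservation along the streamline gives P₂ = P₁ − ½ρ(v₂² − v₁²) − ρg(h₂ − h₁).
P₂ = 804700 + ½·1000·(2.924² − 22.93²) − 1000·9.8·(+10.75) = 804700 + (-258600) − (105400) = 440800 Pa.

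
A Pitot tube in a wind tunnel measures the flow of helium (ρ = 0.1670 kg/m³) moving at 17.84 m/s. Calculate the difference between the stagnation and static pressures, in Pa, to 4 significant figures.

ΔP = 26.58 Pa

At the stagnation point the flow is brought to rest, so Bernoulli gives P_stag − P_static = ½ρv².
ΔP = ½·0.1670·17.84² = 26.58 Pa.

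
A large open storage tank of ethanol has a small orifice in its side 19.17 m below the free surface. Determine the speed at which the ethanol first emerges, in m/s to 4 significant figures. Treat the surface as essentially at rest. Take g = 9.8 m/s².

v ≈ 19.38 m/s

With the surface at rest and both surface and jet at atmospheric pressure, Bernoulli gives ρg h = ½ρv², so v = √(2gh) = √(2·9.8·19.17) = 19.38 m/s.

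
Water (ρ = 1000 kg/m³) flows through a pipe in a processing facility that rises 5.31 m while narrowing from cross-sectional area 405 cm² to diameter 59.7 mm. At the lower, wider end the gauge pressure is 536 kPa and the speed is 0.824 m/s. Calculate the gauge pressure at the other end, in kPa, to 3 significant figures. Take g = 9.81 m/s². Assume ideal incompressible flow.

P₂ ≈ 413 kPa

The volume flow rate is constant, so v₂ = (A₁/A₂)v₁ = (405/28.0)·0.824 = 11.9 m/s.
Applying Bernoulli between the two ends and solving for P₂: P₂ = P₁ + ½ρ(v₁² − v₂²) − ρgΔh.
P₂ = 536000 + ½·1000·(0.824² − 11.9²) − 1000·9.81·(+5.31) = 536000 + (-70700) − (52100) = 413000 Pa.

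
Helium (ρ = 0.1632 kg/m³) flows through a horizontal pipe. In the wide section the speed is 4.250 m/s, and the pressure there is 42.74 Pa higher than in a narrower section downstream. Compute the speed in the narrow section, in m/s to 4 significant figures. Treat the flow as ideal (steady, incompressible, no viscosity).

23.28 m/s

With h₁ = h₂, rearranging Bernoulli gives v₂ = √(v₁² + 2ΔP/ρ).
v₂ = √(4.250² + 2·42.74/0.1632) = √(18.06 + 523.8) = 23.28 m/s.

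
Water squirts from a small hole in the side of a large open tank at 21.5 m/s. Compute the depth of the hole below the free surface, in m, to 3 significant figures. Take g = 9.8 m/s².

h ≈ 23.6 m

Torricelli: v = √(2gh), so h = v²/(2g).
h = 21.5²/(2·9.8) = 462/19.60 = 23.6 m.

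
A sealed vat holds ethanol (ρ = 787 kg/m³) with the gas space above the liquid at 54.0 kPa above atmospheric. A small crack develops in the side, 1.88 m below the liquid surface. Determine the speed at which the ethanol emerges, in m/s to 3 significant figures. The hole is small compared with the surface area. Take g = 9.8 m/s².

Take point 1 at the surface (v₁ ≈ 0) and point 2 at the hole (at atmospheric pressure). Bernoulli: P₁ + ρg h = P_atm + ½ρv₂².
With P₁ − P_atm = 54000 Pa, v₂ = √(2gh + 2ΔP/ρ) = √(2·9.8·1.88 + 2·54000/787) = 13.2 m/s.

v ≈ 13.2 m/s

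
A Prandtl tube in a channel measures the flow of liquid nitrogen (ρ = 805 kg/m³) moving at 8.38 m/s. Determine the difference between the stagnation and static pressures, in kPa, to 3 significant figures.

Bernoulli between the free stream and the stagnation point: ½ρv² = P_stag − P_static.
ΔP = ½·805·8.38² = 28300 Pa.

ΔP = 28.3 kPa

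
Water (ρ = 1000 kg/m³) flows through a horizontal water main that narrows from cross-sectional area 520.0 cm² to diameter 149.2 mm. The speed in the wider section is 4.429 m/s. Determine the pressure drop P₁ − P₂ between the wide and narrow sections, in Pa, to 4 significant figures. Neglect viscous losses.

ΔP ≈ 76950 Pa

Continuity gives A₁v₁ = A₂v₂, so v₂ = (520.0 cm²)/(174.8 cm²) × 4.429 m/s = 13.17 m/s.
Along the horizontal streamline, P + ½ρv² is constant.
P₁ − P₂ = ½·1000·(13.17² − 4.429²) = ½·1000·153.9 = 76950 Pa.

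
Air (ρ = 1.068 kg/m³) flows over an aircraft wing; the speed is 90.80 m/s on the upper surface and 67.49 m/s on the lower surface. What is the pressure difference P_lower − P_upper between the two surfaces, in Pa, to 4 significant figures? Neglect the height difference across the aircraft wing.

ΔP ≈ 1970 Pa

Bernoulli (same height): P_lower − P_upper = ½ρ(v_upper² − v_lower²).
ΔP = ½·1.068·(90.80² − 67.49²) = 1970 Pa.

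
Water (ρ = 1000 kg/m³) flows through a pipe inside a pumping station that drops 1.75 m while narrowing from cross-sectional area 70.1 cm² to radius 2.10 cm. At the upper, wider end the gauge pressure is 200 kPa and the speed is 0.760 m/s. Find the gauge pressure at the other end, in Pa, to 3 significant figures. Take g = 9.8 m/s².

P₂ = 210000 Pa

Continuity gives A₁v₁ = A₂v₂, so v₂ = (70.1 cm²)/(13.9 cm²) × 0.760 m/s = 3.85 m/s.
Bernoulli: P₁ + ½ρv₁² + ρg h₁ = P₂ + ½ρv₂² + ρg h₂, so P₂ = P₁ + ½ρ(v₁² − v₂²) − ρg(h₂ − h₁).
P₂ = 200000 + ½·1000·(0.760² − 3.85²) − 1000·9.8·(−1.75) = 200000 + (-7100) − (-17200) = 210000 Pa.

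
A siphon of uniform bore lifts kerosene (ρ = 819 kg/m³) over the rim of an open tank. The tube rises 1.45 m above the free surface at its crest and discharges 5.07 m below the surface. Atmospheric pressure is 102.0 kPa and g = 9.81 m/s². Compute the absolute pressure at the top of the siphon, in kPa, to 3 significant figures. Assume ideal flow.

The outlet speed comes from Torricelli: v = √(2g·5.07) = 9.97 m/s.
The bore is uniform, so the speed at the crest is the same v. Bernoulli surface→crest: P_atm = P_top + ½ρv² + ρg·h_top.
P_top = 102000 − ½·819·9.97² − 819·9.81·1.45 = 49600 Pa.

P_top ≈ 49.6 kPa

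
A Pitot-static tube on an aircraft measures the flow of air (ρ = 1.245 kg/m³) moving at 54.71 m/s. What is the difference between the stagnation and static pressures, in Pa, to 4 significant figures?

1863 Pa

The dynamic pressure equals the rise in static pressure at the stagnation point: ΔP = ½ρv².
ΔP = ½·1.245·54.71² = 1863 Pa.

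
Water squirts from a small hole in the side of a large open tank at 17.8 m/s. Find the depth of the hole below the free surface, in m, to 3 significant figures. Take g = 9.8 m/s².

16.2 m

For a small hole in a large open tank, ½v² = gh, giving h = v²/(2g).
h = 17.8²/(2·9.8) = 317/19.60 = 16.2 m.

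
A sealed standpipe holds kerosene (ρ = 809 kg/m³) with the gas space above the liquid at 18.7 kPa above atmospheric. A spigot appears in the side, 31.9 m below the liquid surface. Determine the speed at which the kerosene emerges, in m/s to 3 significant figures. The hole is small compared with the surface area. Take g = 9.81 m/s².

Take point 1 at the surface (v₁ ≈ 0) and point 2 at the hole (at atmospheric pressure). Bernoulli: P₁ + ρg h = P_atm + ½ρv₂².
With P₁ − P_atm = 18700 Pa, v₂ = √(2gh + 2ΔP/ρ) = √(2·9.81·31.9 + 2·18700/809) = 25.9 m/s.

25.9 m/s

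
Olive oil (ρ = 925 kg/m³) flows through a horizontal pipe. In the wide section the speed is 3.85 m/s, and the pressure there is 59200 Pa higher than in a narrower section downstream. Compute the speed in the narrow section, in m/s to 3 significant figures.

Along the level pipe P + ½ρv² is conserved, hence v₂² = v₁² + 2(P₁ − P₂)/ρ.
v₂ = √(3.85² + 2·59200/925) = √(14.8 + 128) = 12.0 m/s.

12.0 m/s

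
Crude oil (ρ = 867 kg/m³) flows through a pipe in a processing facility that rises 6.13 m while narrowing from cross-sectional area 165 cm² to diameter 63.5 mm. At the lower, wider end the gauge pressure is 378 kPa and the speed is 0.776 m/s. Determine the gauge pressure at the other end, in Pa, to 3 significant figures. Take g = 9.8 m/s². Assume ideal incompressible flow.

Mass conservation (A₁v₁ = A₂v₂) gives v₂ = 0.776 × 165/31.7 = 4.04 m/s.
Energy conservation along the streamline gives P₂ = P₁ − ½ρ(v₂² − v₁²) − ρg(h₂ − h₁).
P₂ = 378000 + ½·867·(0.776² − 4.04²) − 867·9.8·(+6.13) = 378000 + (-6830) − (52100) = 319000 Pa.

P₂ ≈ 319000 Pa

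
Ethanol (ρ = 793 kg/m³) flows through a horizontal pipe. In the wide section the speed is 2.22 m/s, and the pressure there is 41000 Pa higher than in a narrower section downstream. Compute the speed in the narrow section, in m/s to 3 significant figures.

10.4 m/s

With h₁ = h₂, rearranging Bernoulli gives v₂ = √(v₁² + 2ΔP/ρ).
v₂ = √(2.22² + 2·41000/793) = √(4.93 + 103) = 10.4 m/s.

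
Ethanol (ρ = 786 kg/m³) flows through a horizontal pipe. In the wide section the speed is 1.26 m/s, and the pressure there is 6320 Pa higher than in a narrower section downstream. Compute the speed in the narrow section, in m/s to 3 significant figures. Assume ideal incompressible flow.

v₂ = 4.20 m/s

Along the level pipe P + ½ρv² is conserved, hence v₂² = v₁² + 2(P₁ − P₂)/ρ.
v₂ = √(1.26² + 2·6320/786) = √(1.59 + 16.1) = 4.20 m/s.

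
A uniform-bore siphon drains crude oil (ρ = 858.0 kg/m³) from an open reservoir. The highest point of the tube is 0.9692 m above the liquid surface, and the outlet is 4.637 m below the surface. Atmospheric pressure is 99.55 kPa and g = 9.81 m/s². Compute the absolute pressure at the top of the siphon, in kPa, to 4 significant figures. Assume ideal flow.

The outlet speed comes from Torricelli: v = √(2g·4.637) = 9.538 m/s.
With constant cross-section the crest speed equals v; applying Bernoulli from the surface up to the crest, P_top = P_atm − ½ρv² − ρg·h_top.
P_top = 99550 − ½·858.0·9.538² − 858.0·9.81·0.9692 = 52360 Pa.

P_top = 52.36 kPa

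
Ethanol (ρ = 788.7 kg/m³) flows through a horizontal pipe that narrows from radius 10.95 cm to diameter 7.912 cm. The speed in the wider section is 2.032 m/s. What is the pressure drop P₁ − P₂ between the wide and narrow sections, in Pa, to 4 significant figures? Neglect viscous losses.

93950 Pa

By continuity, v₂ = v₁·A₁/A₂ = 2.032·(376.7/49.17) = 15.57 m/s.
The pipe is horizontal, so Bernoulli reduces to P₁ + ½ρv₁² = P₂ + ½ρv₂².
P₁ − P₂ = ½·788.7·(15.57² − 2.032²) = ½·788.7·238.2 = 93950 Pa.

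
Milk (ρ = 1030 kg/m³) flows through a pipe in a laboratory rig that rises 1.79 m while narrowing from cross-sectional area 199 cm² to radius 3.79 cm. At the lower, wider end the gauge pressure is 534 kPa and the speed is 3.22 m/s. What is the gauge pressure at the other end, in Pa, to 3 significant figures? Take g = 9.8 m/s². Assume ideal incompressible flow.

The volume flow rate is constant, so v₂ = (A₁/A₂)v₁ = (199/45.1)·3.22 = 14.2 m/s.
Energy conservation along the streamline gives P₂ = P₁ − ½ρ(v₂² − v₁²) − ρg(h₂ − h₁).
P₂ = 534000 + ½·1030·(3.22² − 14.2²) − 1030·9.8·(+1.79) = 534000 + (-98500) − (18100) = 417000 Pa.

P₂ ≈ 417000 Pa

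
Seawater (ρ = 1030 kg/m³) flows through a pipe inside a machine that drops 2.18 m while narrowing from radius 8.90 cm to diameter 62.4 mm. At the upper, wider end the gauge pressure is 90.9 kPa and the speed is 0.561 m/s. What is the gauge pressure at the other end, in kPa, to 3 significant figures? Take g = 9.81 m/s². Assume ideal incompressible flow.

By continuity, v₂ = v₁·A₁/A₂ = 0.561·(249/30.6) = 4.56 m/s.
Applying Bernoulli between the two ends and solving for P₂: P₂ = P₁ + ½ρ(v₁² − v₂²) − ρgΔh.
P₂ = 90900 + ½·1030·(0.561² − 4.56²) − 1030·9.81·(−2.18) = 90900 + (-10600) − (-22000) = 102000 Pa.

P₂ = 102 kPa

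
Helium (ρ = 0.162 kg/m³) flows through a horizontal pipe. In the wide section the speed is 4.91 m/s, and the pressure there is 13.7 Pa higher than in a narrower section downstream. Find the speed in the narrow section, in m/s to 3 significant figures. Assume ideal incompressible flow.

With h₁ = h₂, rearranging Bernoulli gives v₂ = √(v₁² + 2ΔP/ρ).
v₂ = √(4.91² + 2·13.7/0.162) = √(24.1 + 169) = 13.9 m/s.

13.9 m/s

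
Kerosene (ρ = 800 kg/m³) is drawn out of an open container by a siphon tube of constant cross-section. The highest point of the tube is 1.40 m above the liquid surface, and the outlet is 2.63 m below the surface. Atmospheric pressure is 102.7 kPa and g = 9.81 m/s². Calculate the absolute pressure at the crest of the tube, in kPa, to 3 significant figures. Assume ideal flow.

From the surface to the outlet (both open to atmosphere, surface at rest): v = √(2g·h_out) = √(2·9.81·2.63) = 7.18 m/s.
The bore is uniform, so the speed at the crest is the same v. Bernoulli surface→crest: P_atm = P_top + ½ρv² + ρg·h_top.
P_top = 102700 − ½·800·7.18² − 800·9.81·1.40 = 71100 Pa.

P_top ≈ 71.1 kPa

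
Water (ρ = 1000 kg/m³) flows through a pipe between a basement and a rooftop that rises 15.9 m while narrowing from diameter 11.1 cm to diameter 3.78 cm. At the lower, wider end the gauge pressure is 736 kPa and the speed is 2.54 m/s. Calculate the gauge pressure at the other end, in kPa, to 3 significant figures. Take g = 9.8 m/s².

Mass conservation (A₁v₁ = A₂v₂) gives v₂ = 2.54 × 96.8/11.2 = 21.9 m/s.
Bernoulli: P₁ + ½ρv₁² + ρg h₁ = P₂ + ½ρv₂² + ρg h₂, so P₂ = P₁ + ½ρ(v₁² − v₂²) − ρg(h₂ − h₁).
P₂ = 736000 + ½·1000·(2.54² − 21.9²) − 1000·9.8·(+15.9) = 736000 + (-237000) − (156000) = 344000 Pa.

P₂ ≈ 344 kPa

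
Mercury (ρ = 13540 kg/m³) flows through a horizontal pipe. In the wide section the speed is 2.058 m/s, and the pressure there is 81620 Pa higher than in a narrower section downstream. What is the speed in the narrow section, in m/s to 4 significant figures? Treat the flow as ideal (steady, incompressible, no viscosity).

With h₁ = h₂, rearranging Bernoulli gives v₂ = √(v₁² + 2ΔP/ρ).
v₂ = √(2.058² + 2·81620/13540) = √(4.235 + 12.06) = 4.036 m/s.

v₂ = 4.036 m/s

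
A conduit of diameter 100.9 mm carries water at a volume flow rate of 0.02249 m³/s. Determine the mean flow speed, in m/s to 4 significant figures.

Q = 0.02249 m³/s = 0.02249 m³/s.
v = Q/A = 0.02249 / 0.007996 = 2.813 m/s.

v ≈ 2.813 m/s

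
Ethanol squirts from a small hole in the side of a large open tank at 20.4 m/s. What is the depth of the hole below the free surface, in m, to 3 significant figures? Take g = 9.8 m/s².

For a small hole in a large open tank, ½v² = gh, giving h = v²/(2g).
h = 20.4²/(2·9.8) = 416/19.60 = 21.2 m.

h ≈ 21.2 m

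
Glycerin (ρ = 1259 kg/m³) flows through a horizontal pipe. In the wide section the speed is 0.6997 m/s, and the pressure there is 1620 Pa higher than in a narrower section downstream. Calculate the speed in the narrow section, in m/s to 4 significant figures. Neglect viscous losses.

Along the level pipe P + ½ρv² is conserved, hence v₂² = v₁² + 2(P₁ − P₂)/ρ.
v₂ = √(0.6997² + 2·1620/1259) = √(0.4896 + 2.573) = 1.750 m/s.

v₂ ≈ 1.750 m/s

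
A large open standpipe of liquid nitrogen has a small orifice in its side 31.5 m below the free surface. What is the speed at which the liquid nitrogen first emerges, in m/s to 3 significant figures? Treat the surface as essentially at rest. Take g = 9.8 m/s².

v ≈ 24.8 m/s

Bernoulli from surface to hole (P equal, v_surface ≈ 0): v = √(2gh) = √(2×9.8×31.5) = 24.8 m/s.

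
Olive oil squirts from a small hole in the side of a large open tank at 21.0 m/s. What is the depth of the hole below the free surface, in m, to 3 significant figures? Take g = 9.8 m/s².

h ≈ 22.5 m

Torricelli: v = √(2gh), so h = v²/(2g).
h = 21.0²/(2·9.8) = 441/19.60 = 22.5 m.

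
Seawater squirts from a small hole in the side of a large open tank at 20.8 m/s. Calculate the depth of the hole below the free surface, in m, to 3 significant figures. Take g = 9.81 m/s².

22.1 m

For a small hole in a large open tank, ½v² = gh, giving h = v²/(2g).
h = 20.8²/(2·9.81) = 433/19.62 = 22.1 m.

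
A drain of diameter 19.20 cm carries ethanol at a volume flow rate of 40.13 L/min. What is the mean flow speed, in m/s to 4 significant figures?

Q = 40.13 L/min = 0.0006688 m³/s.
v = Q/A = 0.0006688 / 0.02895 = 0.02310 m/s.

v = 0.02310 m/s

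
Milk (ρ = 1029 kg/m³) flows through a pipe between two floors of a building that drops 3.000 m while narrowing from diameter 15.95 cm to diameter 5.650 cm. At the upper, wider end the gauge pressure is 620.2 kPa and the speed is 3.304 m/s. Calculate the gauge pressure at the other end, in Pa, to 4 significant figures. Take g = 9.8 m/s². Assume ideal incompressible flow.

P₂ = 299400 Pa

By continuity, v₂ = v₁·A₁/A₂ = 3.304·(199.8/25.07) = 26.33 m/s.
Energy conservation along the streamline gives P₂ = P₁ − ½ρ(v₂² − v₁²) − ρg(h₂ − h₁).
P₂ = 620200 + ½·1029·(3.304² − 26.33²) − 1029·9.8·(−3.000) = 620200 + (-351100) − (-30250) = 299400 Pa.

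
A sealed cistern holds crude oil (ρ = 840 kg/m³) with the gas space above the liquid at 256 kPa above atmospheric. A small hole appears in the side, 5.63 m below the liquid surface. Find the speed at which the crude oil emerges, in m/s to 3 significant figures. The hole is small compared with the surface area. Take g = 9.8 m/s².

v ≈ 26.8 m/s

Take point 1 at the surface (v₁ ≈ 0) and point 2 at the hole (at atmospheric pressure). Bernoulli: P₁ + ρg h = P_atm + ½ρv₂².
With P₁ − P_atm = 256000 Pa, v₂ = √(2gh + 2ΔP/ρ) = √(2·9.8·5.63 + 2·256000/840) = 26.8 m/s.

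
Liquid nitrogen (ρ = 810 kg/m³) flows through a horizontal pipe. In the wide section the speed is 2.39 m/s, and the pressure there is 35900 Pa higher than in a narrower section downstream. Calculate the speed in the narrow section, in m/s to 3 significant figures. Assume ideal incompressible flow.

9.71 m/s

Horizontal Bernoulli: P₁ + ½ρv₁² = P₂ + ½ρv₂², so v₂² = v₁² + 2(P₁ − P₂)/ρ.
v₂ = √(2.39² + 2·35900/810) = √(5.71 + 88.6) = 9.71 m/s.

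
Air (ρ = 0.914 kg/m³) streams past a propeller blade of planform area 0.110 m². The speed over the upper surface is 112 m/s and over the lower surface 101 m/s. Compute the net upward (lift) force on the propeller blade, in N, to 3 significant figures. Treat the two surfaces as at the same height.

F ≈ 118 N

The faster flow above has the lower pressure; Bernoulli (same height) gives ΔP = ½ρ(v_up² − v_low²).
ΔP = ½·0.914·(112² − 101²) = 1070 Pa.
Lift = ΔP · A = 1070 × 0.110 = 118 N.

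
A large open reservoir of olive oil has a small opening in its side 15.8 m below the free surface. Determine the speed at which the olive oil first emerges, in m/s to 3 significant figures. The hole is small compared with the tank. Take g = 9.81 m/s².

Torricelli's result v = √(2gh) gives v = √(2·9.81·15.8) = 17.6 m/s.

v ≈ 17.6 m/s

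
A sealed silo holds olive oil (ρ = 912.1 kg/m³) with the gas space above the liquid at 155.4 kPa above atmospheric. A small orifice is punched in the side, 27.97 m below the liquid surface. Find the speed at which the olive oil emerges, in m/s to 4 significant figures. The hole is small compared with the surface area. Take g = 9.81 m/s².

Take point 1 at the surface (v₁ ≈ 0) and point 2 at the hole (at atmospheric pressure). Bernoulli: P₁ + ρg h = P_atm + ½ρv₂².
With P₁ − P_atm = 155400 Pa, v₂ = √(2gh + 2ΔP/ρ) = √(2·9.81·27.97 + 2·155400/912.1) = 29.82 m/s.

29.82 m/s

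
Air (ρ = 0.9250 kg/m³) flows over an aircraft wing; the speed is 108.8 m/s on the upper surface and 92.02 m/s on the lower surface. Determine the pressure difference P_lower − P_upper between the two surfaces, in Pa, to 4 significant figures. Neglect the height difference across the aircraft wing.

ΔP ≈ 1559 Pa

With negligible Δh, P + ½ρv² is constant, so P_low − P_up = ½ρ(v_up² − v_low²).
ΔP = ½·0.9250·(108.8² − 92.02²) = 1559 Pa.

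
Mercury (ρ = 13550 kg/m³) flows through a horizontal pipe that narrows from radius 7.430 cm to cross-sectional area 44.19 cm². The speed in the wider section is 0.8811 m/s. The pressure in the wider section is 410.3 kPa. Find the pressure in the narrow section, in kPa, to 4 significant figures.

Continuity gives A₁v₁ = A₂v₂, so v₂ = (173.4 cm²)/(44.19 cm²) × 0.8811 m/s = 3.458 m/s.
Bernoulli (h₁ = h₂): P₁ − P₂ = ½ρ(v₂² − v₁²).
P₂ = P₁ − ½ρ(v₂² − v₁²) = 410300 − ½·13550·(3.458² − 0.8811²) = 410300 − 75760 = 334500 Pa.

334.5 kPa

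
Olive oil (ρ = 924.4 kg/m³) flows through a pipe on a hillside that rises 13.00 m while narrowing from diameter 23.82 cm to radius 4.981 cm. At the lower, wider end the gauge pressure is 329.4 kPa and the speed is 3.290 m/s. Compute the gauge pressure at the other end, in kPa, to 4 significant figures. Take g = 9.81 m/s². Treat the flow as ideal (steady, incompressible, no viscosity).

P₂ ≈ 52.98 kPa

By continuity, v₂ = v₁·A₁/A₂ = 3.290·(445.6/77.94) = 18.81 m/s.
Energy conservation along the streamline gives P₂ = P₁ − ½ρ(v₂² − v₁²) − ρg(h₂ − h₁).
P₂ = 329400 + ½·924.4·(3.290² − 18.81²) − 924.4·9.81·(+13.00) = 329400 + (-158500) − (117900) = 52980 Pa.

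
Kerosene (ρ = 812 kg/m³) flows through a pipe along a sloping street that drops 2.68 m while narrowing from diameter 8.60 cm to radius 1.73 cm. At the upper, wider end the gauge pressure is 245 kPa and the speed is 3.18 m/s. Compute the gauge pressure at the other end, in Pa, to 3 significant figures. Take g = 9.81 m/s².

Continuity gives A₁v₁ = A₂v₂, so v₂ = (58.1 cm²)/(9.40 cm²) × 3.18 m/s = 19.6 m/s.
Applying Bernoulli between the two ends and solving for P₂: P₂ = P₁ + ½ρ(v₁² − v₂²) − ρgΔh.
P₂ = 245000 + ½·812·(3.18² − 19.6²) − 812·9.81·(−2.68) = 245000 + (-153000) − (-21300) = 114000 Pa.

P₂ ≈ 114000 Pa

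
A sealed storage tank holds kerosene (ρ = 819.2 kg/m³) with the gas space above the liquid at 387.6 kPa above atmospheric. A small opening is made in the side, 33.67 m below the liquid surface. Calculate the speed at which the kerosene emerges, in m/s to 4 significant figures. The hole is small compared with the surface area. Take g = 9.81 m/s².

40.09 m/s

Take point 1 at the surface (v₁ ≈ 0) and point 2 at the hole (at atmospheric pressure). Bernoulli: P₁ + ρg h = P_atm + ½ρv₂².
With P₁ − P_atm = 387600 Pa, v₂ = √(2gh + 2ΔP/ρ) = √(2·9.81·33.67 + 2·387600/819.2) = 40.09 m/s.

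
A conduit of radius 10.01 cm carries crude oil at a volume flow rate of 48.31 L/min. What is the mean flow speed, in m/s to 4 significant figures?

v = 0.02558 m/s

Q = 48.31 L/min = 0.0008052 m³/s.
v = Q/A = 0.0008052 / 0.03148 = 0.02558 m/s.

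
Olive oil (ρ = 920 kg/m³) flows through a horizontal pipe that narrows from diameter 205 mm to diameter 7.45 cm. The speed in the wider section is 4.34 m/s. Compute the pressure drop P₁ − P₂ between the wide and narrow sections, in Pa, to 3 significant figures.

ΔP ≈ 488000 Pa

By continuity, v₂ = v₁·A₁/A₂ = 4.34·(330/43.6) = 32.9 m/s.
With no height change, Bernoulli's equation is P₁ + ½ρv₁² = P₂ + ½ρv₂².
P₁ − P₂ = ½·920·(32.9² − 4.34²) = ½·920·1060 = 488000 Pa.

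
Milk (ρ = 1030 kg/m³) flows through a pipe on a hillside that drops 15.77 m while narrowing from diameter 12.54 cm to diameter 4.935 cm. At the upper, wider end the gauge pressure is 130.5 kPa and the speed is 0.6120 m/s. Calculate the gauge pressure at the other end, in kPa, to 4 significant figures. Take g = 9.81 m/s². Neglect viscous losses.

Continuity gives A₁v₁ = A₂v₂, so v₂ = (123.5 cm²)/(19.13 cm²) × 0.6120 m/s = 3.952 m/s.
Applying Bernoulli between the two ends and solving for P₂: P₂ = P₁ + ½ρ(v₁² − v₂²) − ρgΔh.
P₂ = 130500 + ½·1030·(0.6120² − 3.952²) − 1030·9.81·(−15.77) = 130500 + (-7849) − (-159300) = 282000 Pa.

P₂ ≈ 282.0 kPa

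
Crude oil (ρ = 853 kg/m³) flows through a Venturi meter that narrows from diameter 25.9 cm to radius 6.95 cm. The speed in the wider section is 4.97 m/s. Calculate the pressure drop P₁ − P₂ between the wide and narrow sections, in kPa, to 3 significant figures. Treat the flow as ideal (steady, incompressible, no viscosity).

The volume flow rate is constant, so v₂ = (A₁/A₂)v₁ = (527/152)·4.97 = 17.3 m/s.
Bernoulli (h₁ = h₂): P₁ − P₂ = ½ρ(v₂² − v₁²).
P₁ − P₂ = ½·853·(17.3² − 4.97²) = ½·853·273 = 116000 Pa.

ΔP ≈ 116 kPa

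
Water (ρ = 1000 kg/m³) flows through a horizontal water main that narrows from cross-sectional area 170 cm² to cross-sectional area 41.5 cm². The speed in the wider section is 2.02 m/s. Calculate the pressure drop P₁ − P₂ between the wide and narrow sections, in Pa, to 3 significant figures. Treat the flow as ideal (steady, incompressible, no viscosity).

32200 Pa

Continuity gives A₁v₁ = A₂v₂, so v₂ = (170 cm²)/(41.5 cm²) × 2.02 m/s = 8.27 m/s.
The pipe is horizontal, so Bernoulli reduces to P₁ + ½ρv₁² = P₂ + ½ρv₂².
P₁ − P₂ = ½·1000·(8.27² − 2.02²) = ½·1000·64.4 = 32200 Pa.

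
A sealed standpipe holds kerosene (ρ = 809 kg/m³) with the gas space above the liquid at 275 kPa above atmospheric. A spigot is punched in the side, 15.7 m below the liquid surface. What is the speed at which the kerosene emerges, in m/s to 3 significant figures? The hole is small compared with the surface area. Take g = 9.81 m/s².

v = 31.4 m/s

Take point 1 at the surface (v₁ ≈ 0) and point 2 at the hole (at atmospheric pressure). Bernoulli: P₁ + ρg h = P_atm + ½ρv₂².
With P₁ − P_atm = 275000 Pa, v₂ = √(2gh + 2ΔP/ρ) = √(2·9.81·15.7 + 2·275000/809) = 31.4 m/s.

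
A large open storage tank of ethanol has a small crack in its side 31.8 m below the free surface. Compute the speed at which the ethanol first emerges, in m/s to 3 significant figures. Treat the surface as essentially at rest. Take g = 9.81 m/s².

25.0 m/s

The surface is effectively still and both ends are open, so ½v² = gh and v = √(2·9.81·31.8) = 25.0 m/s.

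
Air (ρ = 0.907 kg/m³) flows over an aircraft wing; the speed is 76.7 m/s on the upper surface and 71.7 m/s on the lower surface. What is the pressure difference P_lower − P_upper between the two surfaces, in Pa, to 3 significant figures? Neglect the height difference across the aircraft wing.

ΔP ≈ 336 Pa

With negligible Δh, P + ½ρv² is constant, so P_low − P_up = ½ρ(v_up² − v_low²).
ΔP = ½·0.907·(76.7² − 71.7²) = 336 Pa.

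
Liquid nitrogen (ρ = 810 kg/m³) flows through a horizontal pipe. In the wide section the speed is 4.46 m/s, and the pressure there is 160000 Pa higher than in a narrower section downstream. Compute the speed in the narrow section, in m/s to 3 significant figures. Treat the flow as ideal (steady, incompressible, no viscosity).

With h₁ = h₂, rearranging Bernoulli gives v₂ = √(v₁² + 2ΔP/ρ).
v₂ = √(4.46² + 2·160000/810) = √(19.9 + 395) = 20.4 m/s.

20.4 m/s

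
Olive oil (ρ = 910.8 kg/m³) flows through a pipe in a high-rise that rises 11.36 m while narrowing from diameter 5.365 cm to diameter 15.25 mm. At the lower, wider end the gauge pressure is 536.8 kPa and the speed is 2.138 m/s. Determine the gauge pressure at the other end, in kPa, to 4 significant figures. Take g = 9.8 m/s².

The volume flow rate is constant, so v₂ = (A₁/A₂)v₁ = (22.61/1.827)·2.138 = 26.46 m/s.
Energy conservation along the streamline gives P₂ = P₁ − ½ρ(v₂² − v₁²) − ρg(h₂ − h₁).
P₂ = 536800 + ½·910.8·(2.138² − 26.46²) − 910.8·9.8·(+11.36) = 536800 + (-316800) − (101400) = 118600 Pa.

P₂ ≈ 118.6 kPa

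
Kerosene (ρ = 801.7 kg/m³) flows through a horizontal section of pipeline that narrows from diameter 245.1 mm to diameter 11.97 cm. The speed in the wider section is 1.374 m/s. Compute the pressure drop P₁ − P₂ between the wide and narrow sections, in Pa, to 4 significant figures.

By continuity, v₂ = v₁·A₁/A₂ = 1.374·(471.8/112.5) = 5.761 m/s.
Along the horizontal streamline, P + ½ρv² is constant.
P₁ − P₂ = ½·801.7·(5.761² − 1.374²) = ½·801.7·31.30 = 12550 Pa.

12550 Pa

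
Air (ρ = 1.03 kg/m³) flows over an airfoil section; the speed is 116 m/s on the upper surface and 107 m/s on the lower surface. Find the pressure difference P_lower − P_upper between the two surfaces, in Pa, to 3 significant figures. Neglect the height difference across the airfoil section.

The pressure is lower where the speed is higher: ΔP = ½ρ(v_up² − v_low²).
ΔP = ½·1.03·(116² − 107²) = 1030 Pa.

ΔP ≈ 1030 Pa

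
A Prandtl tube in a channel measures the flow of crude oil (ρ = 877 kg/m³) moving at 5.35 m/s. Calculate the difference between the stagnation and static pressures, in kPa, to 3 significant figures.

ΔP = 12.6 kPa

Bernoulli between the free stream and the stagnation point: ½ρv² = P_stag − P_static.
ΔP = ½·877·5.35² = 12600 Pa.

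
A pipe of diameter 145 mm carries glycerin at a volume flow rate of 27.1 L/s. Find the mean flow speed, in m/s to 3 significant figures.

v ≈ 1.64 m/s

Q = 27.1 L/s = 0.0271 m³/s.
v = Q/A = 0.0271 / 0.0165 = 1.64 m/s.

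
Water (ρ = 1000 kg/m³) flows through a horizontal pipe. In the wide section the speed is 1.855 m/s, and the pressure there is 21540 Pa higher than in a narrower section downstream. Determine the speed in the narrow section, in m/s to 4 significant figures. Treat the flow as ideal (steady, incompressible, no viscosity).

With h₁ = h₂, rearranging Bernoulli gives v₂ = √(v₁² + 2ΔP/ρ).
v₂ = √(1.855² + 2·21540/1000) = √(3.441 + 43.08) = 6.821 m/s.

v₂ ≈ 6.821 m/s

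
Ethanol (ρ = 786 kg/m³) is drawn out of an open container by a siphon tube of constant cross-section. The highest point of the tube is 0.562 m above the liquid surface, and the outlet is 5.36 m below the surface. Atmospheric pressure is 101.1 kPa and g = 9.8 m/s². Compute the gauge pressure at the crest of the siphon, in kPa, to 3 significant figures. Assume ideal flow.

-45.6 kPa

The outlet speed comes from Torricelli: v = √(2g·5.36) = 10.2 m/s.
With constant cross-section the crest speed equals v; applying Bernoulli from the surface up to the crest, P_top = P_atm − ½ρv² − ρg·h_top.
P_top = 101100 − ½·786·10.2² − 786·9.8·0.562 = 55500 Pa. So P_gauge = P_top − P_atm = -45600 Pa.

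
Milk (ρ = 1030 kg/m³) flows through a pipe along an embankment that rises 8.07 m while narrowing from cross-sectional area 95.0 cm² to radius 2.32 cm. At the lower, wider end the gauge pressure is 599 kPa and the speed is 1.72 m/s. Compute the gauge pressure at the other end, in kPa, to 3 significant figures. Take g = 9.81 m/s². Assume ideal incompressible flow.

P₂ ≈ 471 kPa

By continuity, v₂ = v₁·A₁/A₂ = 1.72·(95.0/16.9) = 9.66 m/s.
Energy conservation along the streamline gives P₂ = P₁ − ½ρ(v₂² − v₁²) − ρg(h₂ − h₁).
P₂ = 599000 + ½·1030·(1.72² − 9.66²) − 1030·9.81·(+8.07) = 599000 + (-46600) − (81500) = 471000 Pa.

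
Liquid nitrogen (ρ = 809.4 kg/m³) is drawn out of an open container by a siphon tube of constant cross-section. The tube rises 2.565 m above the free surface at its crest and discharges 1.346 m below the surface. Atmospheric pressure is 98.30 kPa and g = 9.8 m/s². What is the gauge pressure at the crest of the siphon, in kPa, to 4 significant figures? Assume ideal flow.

From the surface to the outlet (both open to atmosphere, surface at rest): v = √(2g·h_out) = √(2·9.8·1.346) = 5.136 m/s.
The bore is uniform, so the speed at the crest is the same v. Bernoulli surface→crest: P_atm = P_top + ½ρv² + ρg·h_top.
P_top = 98300 − ½·809.4·5.136² − 809.4·9.8·2.565 = 67280 Pa. So P_gauge = P_top − P_atm = -31020 Pa.

P_gauge ≈ -31.02 kPa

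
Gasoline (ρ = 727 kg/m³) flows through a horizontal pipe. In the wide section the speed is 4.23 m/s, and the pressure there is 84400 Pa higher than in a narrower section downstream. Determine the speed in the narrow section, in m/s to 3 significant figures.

Along the level pipe P + ½ρv² is conserved, hence v₂² = v₁² + 2(P₁ − P₂)/ρ.
v₂ = √(4.23² + 2·84400/727) = √(17.9 + 232) = 15.8 m/s.

v₂ ≈ 15.8 m/s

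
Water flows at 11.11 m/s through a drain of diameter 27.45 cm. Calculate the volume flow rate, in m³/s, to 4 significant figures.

Q = A·v = 0.05918 m² × 11.11 m/s = 0.6575 m³/s.

Q = 0.6575 m³/s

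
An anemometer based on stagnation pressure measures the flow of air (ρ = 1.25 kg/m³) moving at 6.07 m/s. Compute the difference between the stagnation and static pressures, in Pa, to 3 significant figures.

ΔP = 23.0 Pa

At the stagnation point the flow is brought to rest, so Bernoulli gives P_stag − P_static = ½ρv².
ΔP = ½·1.25·6.07² = 23.0 Pa.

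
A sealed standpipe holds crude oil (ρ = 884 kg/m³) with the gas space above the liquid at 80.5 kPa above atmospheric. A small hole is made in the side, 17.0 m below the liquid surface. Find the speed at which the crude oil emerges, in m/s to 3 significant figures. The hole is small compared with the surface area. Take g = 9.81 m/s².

v ≈ 22.7 m/s

Take point 1 at the surface (v₁ ≈ 0) and point 2 at the hole (at atmospheric pressure). Bernoulli: P₁ + ρg h = P_atm + ½ρv₂².
With P₁ − P_atm = 80500 Pa, v₂ = √(2gh + 2ΔP/ρ) = √(2·9.81·17.0 + 2·80500/884) = 22.7 m/s.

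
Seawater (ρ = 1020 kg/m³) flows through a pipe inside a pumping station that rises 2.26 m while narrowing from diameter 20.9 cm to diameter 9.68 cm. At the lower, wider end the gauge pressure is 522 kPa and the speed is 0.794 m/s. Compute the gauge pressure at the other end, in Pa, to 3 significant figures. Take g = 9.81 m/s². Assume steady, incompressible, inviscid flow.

493000 Pa

Continuity gives A₁v₁ = A₂v₂, so v₂ = (343 cm²)/(73.6 cm²) × 0.794 m/s = 3.70 m/s.
Bernoulli: P₁ + ½ρv₁² + ρg h₁ = P₂ + ½ρv₂² + ρg h₂, so P₂ = P₁ + ½ρ(v₁² − v₂²) − ρg(h₂ − h₁).
P₂ = 522000 + ½·1020·(0.794² − 3.70²) − 1020·9.81·(+2.26) = 522000 + (-6670) − (22600) = 493000 Pa.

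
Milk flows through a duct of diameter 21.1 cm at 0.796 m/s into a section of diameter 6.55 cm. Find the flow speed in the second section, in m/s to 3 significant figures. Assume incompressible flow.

By continuity, v₂ = v₁·A₁/A₂ = 0.796·(350/33.7) = 8.26 m/s.

8.26 m/s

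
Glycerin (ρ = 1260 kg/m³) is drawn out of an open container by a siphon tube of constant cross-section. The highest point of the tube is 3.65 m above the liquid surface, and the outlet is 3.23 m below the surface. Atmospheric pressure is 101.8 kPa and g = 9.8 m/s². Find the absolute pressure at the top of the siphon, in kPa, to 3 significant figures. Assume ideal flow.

P_top = 16.8 kPa

Bernoulli surface→outlet gives ½v² = g·h_out, so v = √(2·9.8·3.23) = 7.96 m/s.
The bore is uniform, so the speed at the crest is the same v. Bernoulli surface→crest: P_atm = P_top + ½ρv² + ρg·h_top.
P_top = 101800 − ½·1260·7.96² − 1260·9.8·3.65 = 16800 Pa.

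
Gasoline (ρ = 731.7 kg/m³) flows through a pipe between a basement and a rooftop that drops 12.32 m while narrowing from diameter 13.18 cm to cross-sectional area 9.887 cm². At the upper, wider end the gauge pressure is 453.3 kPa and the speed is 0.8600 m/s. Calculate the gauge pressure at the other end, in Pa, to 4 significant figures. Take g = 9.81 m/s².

P₂ ≈ 490500 Pa

Continuity gives A₁v₁ = A₂v₂, so v₂ = (136.4 cm²)/(9.887 cm²) × 0.8600 m/s = 11.87 m/s.
Energy conservation along the streamline gives P₂ = P₁ − ½ρ(v₂² − v₁²) − ρg(h₂ − h₁).
P₂ = 453300 + ½·731.7·(0.8600² − 11.87²) − 731.7·9.81·(−12.32) = 453300 + (-51250) − (-88430) = 490500 Pa.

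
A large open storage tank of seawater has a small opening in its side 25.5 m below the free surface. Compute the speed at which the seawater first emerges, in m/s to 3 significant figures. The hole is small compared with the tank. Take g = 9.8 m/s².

v = 22.4 m/s

Torricelli's result v = √(2gh) gives v = √(2·9.8·25.5) = 22.4 m/s.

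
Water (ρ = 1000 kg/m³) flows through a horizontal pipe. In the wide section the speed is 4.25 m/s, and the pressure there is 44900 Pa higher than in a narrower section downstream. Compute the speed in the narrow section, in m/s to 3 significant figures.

v₂ ≈ 10.4 m/s

Horizontal Bernoulli: P₁ + ½ρv₁² = P₂ + ½ρv₂², so v₂² = v₁² + 2(P₁ − P₂)/ρ.
v₂ = √(4.25² + 2·44900/1000) = √(18.1 + 89.8) = 10.4 m/s.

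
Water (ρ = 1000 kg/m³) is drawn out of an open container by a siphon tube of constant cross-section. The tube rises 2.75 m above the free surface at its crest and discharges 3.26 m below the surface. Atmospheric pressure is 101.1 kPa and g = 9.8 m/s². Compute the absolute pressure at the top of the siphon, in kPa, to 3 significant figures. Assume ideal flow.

P_top = 42.2 kPa

From the surface to the outlet (both open to atmosphere, surface at rest): v = √(2g·h_out) = √(2·9.8·3.26) = 7.99 m/s.
Continuity keeps v the same throughout the tube; from surface to crest, P_atm + 0 = P_top + ½ρv² + ρg·h_top.
P_top = 101100 − ½·1000·7.99² − 1000·9.8·2.75 = 42200 Pa.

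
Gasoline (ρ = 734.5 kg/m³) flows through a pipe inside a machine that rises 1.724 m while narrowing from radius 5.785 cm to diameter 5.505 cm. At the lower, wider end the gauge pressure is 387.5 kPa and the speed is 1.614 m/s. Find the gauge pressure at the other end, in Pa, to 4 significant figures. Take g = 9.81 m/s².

The volume flow rate is constant, so v₂ = (A₁/A₂)v₁ = (105.1/23.80)·1.614 = 7.129 m/s.
Energy conservation along the streamline gives P₂ = P₁ − ½ρ(v₂² − v₁²) − ρg(h₂ − h₁).
P₂ = 387500 + ½·734.5·(1.614² − 7.129²) − 734.5·9.81·(+1.724) = 387500 + (-17710) − (12420) = 357400 Pa.

P₂ ≈ 357400 Pa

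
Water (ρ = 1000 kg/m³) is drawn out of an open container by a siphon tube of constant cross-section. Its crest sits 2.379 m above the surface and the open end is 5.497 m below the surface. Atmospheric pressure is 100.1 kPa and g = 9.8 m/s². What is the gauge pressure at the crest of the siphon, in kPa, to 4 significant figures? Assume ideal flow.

The outlet speed comes from Torricelli: v = √(2g·5.497) = 10.38 m/s.
The bore is uniform, so the speed at the crest is the same v. Bernoulli surface→crest: P_atm = P_top + ½ρv² + ρg·h_top.
P_top = 100100 − ½·1000·10.38² − 1000·9.8·2.379 = 22920 Pa. So P_gauge = P_top − P_atm = -77180 Pa.

-77.18 kPa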